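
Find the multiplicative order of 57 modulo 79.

26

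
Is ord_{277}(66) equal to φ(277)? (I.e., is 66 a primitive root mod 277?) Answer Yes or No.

No

φ(277) = 277 − 1 = 276 = 2^2 · 3 · 23.
66 is a primitive root mod 277 iff 66^(φ(277)/q) ≢ 1 for every prime q | φ(277), i.e. q ∈ {2, 3, 23}.
66^138 ≡ 1 (mod 277)  [q = 2: ≡ 1 ✗]
66^92 ≡ 1 (mod 277)  [q = 3: ≡ 1 ✗]
66^12 ≡ 52 (mod 277)  [q = 23: ≢ 1 ✓]
The check at q = 2 fails, so 66 generates a proper subgroup.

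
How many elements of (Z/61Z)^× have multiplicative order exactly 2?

φ(61) = 61 − 1 = 60 = 2^2 · 3 · 5.
In a cyclic group of order 60, there are φ(d) elements of order d for each divisor d of 60, and zero for non-divisors.
2 | 60, and φ(2) = 2 − 1 = 1.

1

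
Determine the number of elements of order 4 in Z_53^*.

2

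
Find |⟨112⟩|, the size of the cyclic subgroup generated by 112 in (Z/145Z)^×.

ord(112) | φ(145) = φ(5·29) = (5−1)·(29−1) = 4·28 = 112 = 2^4 · 7.
Divisors of 112: 1, 2, 4, 7, 8, 14, 16, 28, 56, 112.
Evaluate successive powers at the divisors of 112:
112^1 ≡ 112 (mod 145)
112^2 ≡ 74 (mod 145)
112^4 ≡ 111 (mod 145)
112^7 ≡ 88 (mod 145)
112^8 ≡ 141 (mod 145)
112^14 ≡ 59 (mod 145)
112^16 ≡ 16 (mod 145)
112^28 ≡ 1 (mod 145) ✓
The smallest such exponent is 28, so the order of 112 is 28.

28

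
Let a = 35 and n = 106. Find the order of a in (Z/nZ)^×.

52

The order of 35 must divide φ(106) = φ(2)·φ(53) = 1·52 = 52 = 2^2 · 13.
Divisors of 52: 1, 2, 4, 13, 26, 52.
Test each divisor d:
35^1 ≡ 35 (mod 106)
35^2 ≡ 59 (mod 106)
35^4 ≡ 89 (mod 106)
35^13 ≡ 83 (mod 106)
35^26 ≡ 105 (mod 106)
35^52 ≡ 1 (mod 106) ✓
Hence ord(35) = 52.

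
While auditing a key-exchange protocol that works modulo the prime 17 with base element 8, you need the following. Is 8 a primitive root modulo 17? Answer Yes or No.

No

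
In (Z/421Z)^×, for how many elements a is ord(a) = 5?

4

φ(421) = 421 − 1 = 420 = 2^2 · 3 · 5 · 7.
In a cyclic group of order 420, there are φ(d) elements of order d for each divisor d of 420, and zero for non-divisors.
5 | 420, and φ(5) = 5 − 1 = 4.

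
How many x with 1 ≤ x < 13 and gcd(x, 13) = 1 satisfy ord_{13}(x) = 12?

4

φ(13) = 13 − 1 = 12 = 2^2 · 3.
Since (Z/13Z)^× is cyclic of order 12, the number of elements of order d is φ(d) when d | 12 and 0 otherwise.
12 = 2^2 · 3 divides 12, and φ(12) = 4.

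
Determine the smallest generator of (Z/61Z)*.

2

φ(61) = 61 − 1 = 60 = 2^2 · 3 · 5.
Test candidates g = 2, 3, … against the prime factors q ∈ {2, 3, 5} of φ(61): g is a generator iff g^(60/q) ≢ 1 for every such q.
g = 2: 2^30 ≡ 60; 2^20 ≡ 47; 2^12 ≡ 9 — none is 1, so 2 is a primitive root.
So 2 is the smallest generator of (Z/61Z)^×.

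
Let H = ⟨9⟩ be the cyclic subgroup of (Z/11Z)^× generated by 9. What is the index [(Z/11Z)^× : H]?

2

The order of 9 must divide φ(11) = 11 − 1 = 10 = 2 · 5.
Divisors of 10: 1, 2, 5, 10.
Compute 9^d (mod 11) for the divisors d until we hit 1:
9^1 ≡ 9
9^2 ≡ 4
9^5 ≡ 1
So ord_11(9) = 5, hence |⟨9⟩| = 5.
Index = |(Z/11Z)^×| / |⟨9⟩| = 10 / 5 = 2.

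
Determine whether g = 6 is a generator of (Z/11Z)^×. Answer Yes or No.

Yes

φ(11) = 11 − 1 = 10 = 2 · 5.
6 is a primitive root mod 11 iff 6^(φ(11)/q) ≢ 1 for every prime q | φ(11), i.e. q ∈ {2, 5}.
6^5 ≡ 10 (mod 11)  [q = 2: ≢ 1 ✓]
6^2 ≡ 3 (mod 11)  [q = 5: ≢ 1 ✓]
All checks pass, so 6 has order 10 and is a primitive root modulo 11.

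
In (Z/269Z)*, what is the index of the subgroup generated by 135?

By Lagrange's theorem, ord_269(135) divides φ(269) = 269 − 1 = 268 = 2^2 · 67.
Divisors of 268: 1, 2, 4, 67, 134, 268.
Compute 135^d (mod 269) for the divisors d until we hit 1:
135^1 ≡ 135 (mod 269)
135^2 ≡ 202 (mod 269)
135^4 ≡ 185 (mod 269)
135^67 ≡ 82 (mod 269)
135^134 ≡ 268 (mod 269)
135^268 ≡ 1 (mod 269) ✓
Thus |⟨135⟩| = ord(135) = 268.
[(Z/269Z)^× : ⟨135⟩] = 268/268 = 1.

1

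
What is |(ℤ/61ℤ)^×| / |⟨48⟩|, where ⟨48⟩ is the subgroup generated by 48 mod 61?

10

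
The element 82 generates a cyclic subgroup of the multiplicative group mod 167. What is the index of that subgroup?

Since 82 ∈ (Z/167Z)^×, its order divides φ(167) = 167 − 1 = 166 = 2 · 83.
Divisors of 166: 1, 2, 83, 166.
Test each divisor d:
82^1 ≡ 82 (mod 167)
82^2 ≡ 44 (mod 167)
82^83 ≡ 166 (mod 167)
82^166 ≡ 1 (mod 167) ✓
So ord_167(82) = 166, hence |⟨82⟩| = 166.
[(Z/167Z)^× : ⟨82⟩] = 166/166 = 1.

1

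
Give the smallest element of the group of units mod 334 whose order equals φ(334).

φ(334) = φ(2)·φ(167) = 1·166 = 166 = 2 · 83.
g is a primitive root iff g^(166/q) ≢ 1 (mod 334) for each prime q ∈ {2, 83}.
g = 2: gcd(2, 334) = 2 > 1, not a unit — skip.
g = 3: 3^83 ≡ 1 — hits 1, so not a primitive root.
g = 4: gcd(4, 334) = 2 > 1, not a unit — skip.
g = 5: 5^83 ≡ 333; 5^2 ≡ 25 — none is 1, so 5 is a primitive root.
Hence the least primitive root of 334 is 5.

5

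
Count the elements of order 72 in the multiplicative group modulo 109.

φ(109) = 109 − 1 = 108 = 2^2 · 3^3.
(Z/109Z)^× is cyclic (|G| = 108); a cyclic group of order m has exactly φ(d) elements of each order d | m, and none otherwise.
72 does not divide 108, so no element of (Z/109Z)^× has order 72.

0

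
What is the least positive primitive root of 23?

5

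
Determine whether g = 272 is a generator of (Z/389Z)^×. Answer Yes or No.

No

φ(389) = 389 − 1 = 388 = 2^2 · 97.
Test 272^(388/q) mod 389 for each prime factor q of 388:
272^194 ≡ 1 (mod 389)  [q = 2: ≡ 1 ✗]
272^4 ≡ 30 (mod 389)  [q = 97: ≢ 1 ✓]
Since 272^194 ≡ 1, the order of 272 divides 194 < 388, so 272 is not a primitive root.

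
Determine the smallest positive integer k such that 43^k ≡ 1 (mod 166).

By Lagrange's theorem, ord_166(43) divides φ(166) = φ(2)·φ(83) = 1·82 = 82 = 2 · 41.
Divisors of 82: 1, 2, 41, 82.
Check 43^d mod 166 for each divisor in increasing order:
43^1 ≡ 43 (mod 166)
43^2 ≡ 23 (mod 166)
43^41 ≡ 165 (mod 166)
43^82 ≡ 1 (mod 166) ✓
So ord_166(43) = 82.

82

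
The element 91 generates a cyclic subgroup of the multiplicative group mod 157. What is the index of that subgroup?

1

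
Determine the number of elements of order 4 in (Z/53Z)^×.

2

φ(53) = 53 − 1 = 52 = 2^2 · 13.
(Z/53Z)^× is cyclic (|G| = 52); a cyclic group of order m has exactly φ(d) elements of each order d | m, and none otherwise.
4 = 2^2 divides 52, and φ(4) = 2.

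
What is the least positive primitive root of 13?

2

φ(13) = 13 − 1 = 12 = 2^2 · 3.
g is a primitive root iff g^(12/q) ≢ 1 (mod 13) for each prime q ∈ {2, 3}.
g = 2: 2^6 ≡ 12; 2^4 ≡ 3 — none is 1, so 2 is a primitive root.
Hence the least primitive root of 13 is 2.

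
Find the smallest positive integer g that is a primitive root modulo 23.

φ(23) = 23 − 1 = 22 = 2 · 11.
Test candidates g = 2, 3, … against the prime factors q ∈ {2, 11} of φ(23): g is a generator iff g^(22/q) ≢ 1 for every such q.
g = 2: 2^11 ≡ 1 — hits 1, so not a primitive root.
g = 3: 3^11 ≡ 1 — hits 1, so not a primitive root.
g = 4: 4^11 ≡ 1 — hits 1, so not a primitive root.
g = 5: 5^11 ≡ 22; 5^2 ≡ 2 — none is 1, so 5 is a primitive root.
So 5 is the smallest generator of (Z/23Z)^×.

5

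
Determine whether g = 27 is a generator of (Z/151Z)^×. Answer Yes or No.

No

φ(151) = 151 − 1 = 150 = 2 · 3 · 5^2.
It suffices to check that the order of 27 is not a proper divisor of 150: compute 27^(150/q) for q ∈ {2, 3, 5}.
27^75 ≡ 150 (mod 151)  [q = 2: ≢ 1 ✓]
27^50 ≡ 1 (mod 151)  [q = 3: ≡ 1 ✗]
27^30 ≡ 19 (mod 151)  [q = 5: ≢ 1 ✓]
27^50 ≡ 1 shows ord(27) | 50, strictly less than φ(151); not a primitive root.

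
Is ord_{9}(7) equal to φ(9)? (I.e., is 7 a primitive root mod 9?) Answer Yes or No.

φ(9) = φ(3^2) = 3·(3−1) = 6 = 2 · 3.
An element g generates (Z/9Z)^× iff g^(6/q) ≢ 1 (mod 9) for each prime q ∈ {2, 3}.
7^3 ≡ 1 (mod 9)  [q = 2: ≡ 1 ✗]
7^2 ≡ 4 (mod 9)  [q = 3: ≢ 1 ✓]
7^3 ≡ 1 shows ord(7) | 3, strictly less than φ(9); not a primitive root.

No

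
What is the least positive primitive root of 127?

3

φ(127) = 127 − 1 = 126 = 2 · 3^2 · 7.
Test candidates g = 2, 3, … against the prime factors q ∈ {2, 3, 7} of φ(127): g is a generator iff g^(126/q) ≢ 1 for every such q.
g = 2: 2^63 ≡ 1 — hits 1, so not a primitive root.
g = 3: 3^63 ≡ 126; 3^42 ≡ 107; 3^18 ≡ 4 — none is 1, so 3 is a primitive root.
So 3 is the smallest generator of (Z/127Z)^×.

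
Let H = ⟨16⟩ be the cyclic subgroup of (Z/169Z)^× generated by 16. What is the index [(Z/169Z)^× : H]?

The order of 16 must divide φ(169) = φ(13^2) = 13·(13−1) = 156 = 2^2 · 3 · 13.
Divisors of 156: 1, 2, 3, 4, 6, 12, 13, 26, 39, 52, 78, 156.
Test each divisor d:
16^1 ≡ 16
16^2 ≡ 87
16^3 ≡ 40
16^4 ≡ 133
16^6 ≡ 79
16^12 ≡ 157
16^13 ≡ 146
16^26 ≡ 22
16^39 ≡ 1
Thus |⟨16⟩| = ord(16) = 39.
[(Z/169Z)^× : ⟨16⟩] = 156/39 = 4.

4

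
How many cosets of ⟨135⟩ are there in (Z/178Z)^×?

1

The order of 135 must divide φ(178) = φ(2)·φ(89) = 1·88 = 88 = 2^3 · 11.
Divisors of 88: 1, 2, 4, 8, 11, 22, 44, 88.
Compute 135^d (mod 178) for the divisors d until we hit 1:
135^1 ≡ 135
135^2 ≡ 69
135^4 ≡ 133
135^8 ≡ 67
135^11 ≡ 37
135^22 ≡ 123
135^44 ≡ 177
135^88 ≡ 1
The order of 135 is 88, so the subgroup it generates has 88 elements.
The index is φ(178) / ord(135) = 88 / 88 = 1.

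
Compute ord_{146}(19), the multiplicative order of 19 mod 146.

36

By Lagrange's theorem, ord_146(19) divides φ(146) = φ(2)·φ(73) = 1·72 = 72 = 2^3 · 3^2.
Divisors of 72: 1, 2, 3, 4, 6, 8, 9, 12, 18, 24, 36, 72.
Check 19^d mod 146 for each divisor in increasing order:
19^1 ≡ 19
19^2 ≡ 69
19^3 ≡ 143
19^4 ≡ 89
19^6 ≡ 9
19^8 ≡ 37
19^9 ≡ 119
19^12 ≡ 81
19^18 ≡ 145
19^24 ≡ 137
19^36 ≡ 1
The smallest such exponent is 36, so the order of 19 is 36.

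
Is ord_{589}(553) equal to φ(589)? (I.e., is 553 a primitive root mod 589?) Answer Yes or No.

No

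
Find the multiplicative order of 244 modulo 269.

Since 244 ∈ (Z/269Z)^×, its order divides φ(269) = 269 − 1 = 268 = 2^2 · 67.
Divisors of 268: 1, 2, 4, 67, 134, 268.
Evaluate successive powers at the divisors of 268:
244^1 ≡ 244 (mod 269)
244^2 ≡ 87 (mod 269)
244^4 ≡ 37 (mod 269)
244^67 ≡ 268 (mod 269)
244^134 ≡ 1 (mod 269) ✓
The smallest such exponent is 134, so the order of 244 is 134.

134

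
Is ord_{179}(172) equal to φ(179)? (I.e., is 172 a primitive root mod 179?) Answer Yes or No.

No

φ(179) = 179 − 1 = 178 = 2 · 89.
172 is a primitive root mod 179 iff 172^(φ(179)/q) ≢ 1 for every prime q | φ(179), i.e. q ∈ {2, 89}.
172^89 ≡ 1 (mod 179)  [q = 2: ≡ 1 ✗]
172^2 ≡ 49 (mod 179)  [q = 89: ≢ 1 ✓]
The check at q = 2 fails, so 172 generates a proper subgroup.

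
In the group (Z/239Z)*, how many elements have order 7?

6

φ(239) = 239 − 1 = 238 = 2 · 7 · 17.
(Z/239Z)^× is cyclic (|G| = 238); a cyclic group of order m has exactly φ(d) elements of each order d | m, and none otherwise.
7 | 238, and φ(7) = 7 − 1 = 6.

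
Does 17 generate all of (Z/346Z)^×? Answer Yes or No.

Yes

φ(346) = φ(2)·φ(173) = 1·172 = 172 = 2^2 · 43.
Test 17^(172/q) mod 346 for each prime factor q of 172:
17^86 ≡ 345 (mod 346)  [q = 2: ≢ 1 ✓]
17^4 ≡ 135 (mod 346)  [q = 43: ≢ 1 ✓]
None equal 1, so ord_346(17) = 172: 17 is a primitive root.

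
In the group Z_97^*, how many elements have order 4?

φ(97) = 97 − 1 = 96 = 2^5 · 3.
In a cyclic group of order 96, there are φ(d) elements of order d for each divisor d of 96, and zero for non-divisors.
4 = 2^2 divides 96, and φ(4) = 2.

2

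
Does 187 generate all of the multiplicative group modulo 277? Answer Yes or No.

No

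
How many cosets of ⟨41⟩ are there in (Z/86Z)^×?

6

Since 41 ∈ (Z/86Z)^×, its order divides φ(86) = φ(2)·φ(43) = 1·42 = 42 = 2 · 3 · 7.
Divisors of 42: 1, 2, 3, 6, 7, 14, 21, 42.
Check 41^d mod 86 for each divisor in increasing order:
41^1 ≡ 41
41^2 ≡ 47
41^3 ≡ 35
41^6 ≡ 21
41^7 ≡ 1
Thus |⟨41⟩| = ord(41) = 7.
[(Z/86Z)^× : ⟨41⟩] = 42/7 = 6.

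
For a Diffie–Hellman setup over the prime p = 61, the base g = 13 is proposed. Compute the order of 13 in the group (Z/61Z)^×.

3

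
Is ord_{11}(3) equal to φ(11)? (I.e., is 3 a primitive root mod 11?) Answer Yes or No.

φ(11) = 11 − 1 = 10 = 2 · 5.
Test 3^(10/q) mod 11 for each prime factor q of 10:
3^5 ≡ 1 (mod 11)  [q = 2: ≡ 1 ✗]
3^2 ≡ 9 (mod 11)  [q = 5: ≢ 1 ✓]
The check at q = 2 fails, so 3 generates a proper subgroup.

No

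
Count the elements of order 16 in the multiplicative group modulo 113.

φ(113) = 113 − 1 = 112 = 2^4 · 7.
(Z/113Z)^× is cyclic (|G| = 112); a cyclic group of order m has exactly φ(d) elements of each order d | m, and none otherwise.
16 = 2^4 divides 112, and φ(16) = 8.

8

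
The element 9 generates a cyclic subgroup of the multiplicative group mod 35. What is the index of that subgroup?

Since 9 ∈ (Z/35Z)^×, its order divides φ(35) = φ(5·7) = (5−1)·(7−1) = 4·6 = 24 = 2^3 · 3.
Divisors of 24: 1, 2, 3, 4, 6, 8, 12, 24.
Check 9^d mod 35 for each divisor in increasing order:
9^1 ≡ 9
9^2 ≡ 11
9^3 ≡ 29
9^4 ≡ 16
9^6 ≡ 1
Thus |⟨9⟩| = ord(9) = 6.
Index = |(Z/35Z)^×| / |⟨9⟩| = 24 / 6 = 4.

4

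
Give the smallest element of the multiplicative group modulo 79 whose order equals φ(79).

3

φ(79) = 79 − 1 = 78 = 2 · 3 · 13.
Test candidates g = 2, 3, … against the prime factors q ∈ {2, 3, 13} of φ(79): g is a generator iff g^(78/q) ≢ 1 for every such q.
g = 2: 2^39 ≡ 1 — hits 1, so not a primitive root.
g = 3: 3^39 ≡ 78; 3^26 ≡ 23; 3^6 ≡ 18 — none is 1, so 3 is a primitive root.
The smallest primitive root modulo 79 is 3.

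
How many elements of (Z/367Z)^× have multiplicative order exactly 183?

φ(367) = 367 − 1 = 366 = 2 · 3 · 61.
In a cyclic group of order 366, there are φ(d) elements of order d for each divisor d of 366, and zero for non-divisors.
183 = 3 · 61 divides 366, and φ(183) = 120.

120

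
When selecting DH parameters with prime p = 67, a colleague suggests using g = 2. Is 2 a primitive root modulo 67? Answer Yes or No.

Yes

φ(67) = 67 − 1 = 66 = 2 · 3 · 11.
It suffices to check that the order of 2 is not a proper divisor of 66: compute 2^(66/q) for q ∈ {2, 3, 11}.
2^33 ≡ 66 (mod 67)  [q = 2: ≢ 1 ✓]
2^22 ≡ 37 (mod 67)  [q = 3: ≢ 1 ✓]
2^6 ≡ 64 (mod 67)  [q = 11: ≢ 1 ✓]
All checks pass, so 2 has order 66 and is a primitive root modulo 67.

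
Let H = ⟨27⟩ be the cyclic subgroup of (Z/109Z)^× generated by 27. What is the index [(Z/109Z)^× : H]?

12

Since 27 ∈ (Z/109Z)^×, its order divides φ(109) = 109 − 1 = 108 = 2^2 · 3^3.
Divisors of 108: 1, 2, 3, 4, 6, 9, 12, 18, 27, 36, 54, 108.
Evaluate successive powers at the divisors of 108:
27^1 ≡ 27
27^2 ≡ 75
27^3 ≡ 63
27^4 ≡ 66
27^6 ≡ 45
27^9 ≡ 1
Thus |⟨27⟩| = ord(27) = 9.
The index is φ(109) / ord(27) = 108 / 9 = 12.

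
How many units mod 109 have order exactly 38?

φ(109) = 109 − 1 = 108 = 2^2 · 3^3.
Since (Z/109Z)^× is cyclic of order 108, the number of elements of order d is φ(d) when d | 108 and 0 otherwise.
38 does not divide 108, so no element of (Z/109Z)^× has order 38.

0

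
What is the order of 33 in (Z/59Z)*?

58

By Lagrange's theorem, ord_59(33) divides φ(59) = 59 − 1 = 58 = 2 · 29.
Divisors of 58: 1, 2, 29, 58.
Compute 33^d (mod 59) for the divisors d until we hit 1:
33^1 ≡ 33
33^2 ≡ 27
33^29 ≡ 58
33^58 ≡ 1
The smallest such exponent is 58, so the order of 33 is 58.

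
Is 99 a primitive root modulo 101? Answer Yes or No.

Yes

φ(101) = 101 − 1 = 100 = 2^2 · 5^2.
An element g generates (Z/101Z)^× iff g^(100/q) ≢ 1 (mod 101) for each prime q ∈ {2, 5}.
99^50 ≡ 100 (mod 101)  [q = 2: ≢ 1 ✓]
99^20 ≡ 95 (mod 101)  [q = 5: ≢ 1 ✓]
Every test exponent gives a nontrivial residue, hence 99 generates the full group.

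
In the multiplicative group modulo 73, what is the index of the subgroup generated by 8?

ord(8) | φ(73) = 73 − 1 = 72 = 2^3 · 3^2.
Divisors of 72: 1, 2, 3, 4, 6, 8, 9, 12, 18, 24, 36, 72.
Check 8^d mod 73 for each divisor in increasing order:
8^1 ≡ 8 (mod 73)
8^2 ≡ 64 (mod 73)
8^3 ≡ 1 (mod 73) ✓
So ord_73(8) = 3, hence |⟨8⟩| = 3.
Index = |(Z/73Z)^×| / |⟨8⟩| = 72 / 3 = 24.

24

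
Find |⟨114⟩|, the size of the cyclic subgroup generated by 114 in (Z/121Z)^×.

ord(114) | φ(121) = φ(11^2) = 11·(11−1) = 110 = 2 · 5 · 11.
Divisors of 110: 1, 2, 5, 10, 11, 22, 55, 110.
Check 114^d mod 121 for each divisor in increasing order:
114^1 ≡ 114
114^2 ≡ 49
114^5 ≡ 12
114^10 ≡ 23
114^11 ≡ 81
114^22 ≡ 27
114^55 ≡ 1
Hence ord(114) = 55.

55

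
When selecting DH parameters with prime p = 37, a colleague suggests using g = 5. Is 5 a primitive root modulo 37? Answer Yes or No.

Yes

φ(37) = 37 − 1 = 36 = 2^2 · 3^2.
5 is a primitive root mod 37 iff 5^(φ(37)/q) ≢ 1 for every prime q | φ(37), i.e. q ∈ {2, 3}.
5^18 ≡ 36 (mod 37)  [q = 2: ≢ 1 ✓]
5^12 ≡ 10 (mod 37)  [q = 3: ≢ 1 ✓]
None equal 1, so ord_37(5) = 36: 5 is a primitive root.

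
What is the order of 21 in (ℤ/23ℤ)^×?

22

The order of 21 must divide φ(23) = 23 − 1 = 22 = 2 · 11.
Divisors of 22: 1, 2, 11, 22.
Compute 21^d (mod 23) for the divisors d until we hit 1:
21^1 ≡ 21
21^2 ≡ 4
21^11 ≡ 22
21^22 ≡ 1
Hence ord(21) = 22.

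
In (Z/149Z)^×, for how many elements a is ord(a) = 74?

φ(149) = 149 − 1 = 148 = 2^2 · 37.
(Z/149Z)^× is cyclic (|G| = 148); a cyclic group of order m has exactly φ(d) elements of each order d | m, and none otherwise.
74 = 2 · 37 divides 148, and φ(74) = 36.

36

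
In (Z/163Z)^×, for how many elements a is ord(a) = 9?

6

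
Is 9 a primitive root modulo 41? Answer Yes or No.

No

φ(41) = 41 − 1 = 40 = 2^3 · 5.
It suffices to check that the order of 9 is not a proper divisor of 40: compute 9^(40/q) for q ∈ {2, 5}.
9^20 ≡ 1 (mod 41)  [q = 2: ≡ 1 ✗]
9^8 ≡ 1 (mod 41)  [q = 5: ≡ 1 ✗]
9^20 ≡ 1 shows ord(9) | 20, strictly less than φ(41); not a primitive root.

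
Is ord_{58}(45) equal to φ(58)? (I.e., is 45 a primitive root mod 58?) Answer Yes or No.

φ(58) = φ(2)·φ(29) = 1·28 = 28 = 2^2 · 7.
It suffices to check that the order of 45 is not a proper divisor of 28: compute 45^(28/q) for q ∈ {2, 7}.
45^14 ≡ 1 (mod 58)  [q = 2: ≡ 1 ✗]
45^4 ≡ 25 (mod 58)  [q = 7: ≢ 1 ✓]
The check at q = 2 fails, so 45 generates a proper subgroup.

No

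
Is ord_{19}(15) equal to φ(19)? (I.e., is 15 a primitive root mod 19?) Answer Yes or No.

φ(19) = 19 − 1 = 18 = 2 · 3^2.
15 is a primitive root mod 19 iff 15^(φ(19)/q) ≢ 1 for every prime q | φ(19), i.e. q ∈ {2, 3}.
15^9 ≡ 18 (mod 19)  [q = 2: ≢ 1 ✓]
15^6 ≡ 11 (mod 19)  [q = 3: ≢ 1 ✓]
All checks pass, so 15 has order 18 and is a primitive root modulo 19.

Yes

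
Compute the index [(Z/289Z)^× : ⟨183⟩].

4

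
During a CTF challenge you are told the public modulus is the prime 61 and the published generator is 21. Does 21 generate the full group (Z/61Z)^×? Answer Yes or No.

No

φ(61) = 61 − 1 = 60 = 2^2 · 3 · 5.
An element g generates (Z/61Z)^× iff g^(60/q) ≢ 1 (mod 61) for each prime q ∈ {2, 3, 5}.
21^30 ≡ 60 (mod 61)  [q = 2: ≢ 1 ✓]
21^20 ≡ 47 (mod 61)  [q = 3: ≢ 1 ✓]
21^12 ≡ 1 (mod 61)  [q = 5: ≡ 1 ✗]
The check at q = 5 fails, so 21 generates a proper subgroup.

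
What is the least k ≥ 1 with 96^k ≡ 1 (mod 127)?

126

By Lagrange's theorem, ord_127(96) divides φ(127) = 127 − 1 = 126 = 2 · 3^2 · 7.
Divisors of 126: 1, 2, 3, 6, 7, 9, 14, 18, 21, 42, 63, 126.
Test each divisor d:
96^1 ≡ 96
96^2 ≡ 72
96^3 ≡ 54
96^6 ≡ 122
96^7 ≡ 28
96^9 ≡ 111
96^14 ≡ 22
96^18 ≡ 2
96^21 ≡ 108
96^42 ≡ 107
96^63 ≡ 126
96^126 ≡ 1
Hence ord(96) = 126.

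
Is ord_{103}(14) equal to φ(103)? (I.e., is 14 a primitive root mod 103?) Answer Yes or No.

φ(103) = 103 − 1 = 102 = 2 · 3 · 17.
14 is a primitive root mod 103 iff 14^(φ(103)/q) ≢ 1 for every prime q | φ(103), i.e. q ∈ {2, 3, 17}.
14^51 ≡ 1 (mod 103)  [q = 2: ≡ 1 ✗]
14^34 ≡ 1 (mod 103)  [q = 3: ≡ 1 ✗]
14^6 ≡ 30 (mod 103)  [q = 17: ≢ 1 ✓]
The check at q = 2 fails, so 14 generates a proper subgroup.

No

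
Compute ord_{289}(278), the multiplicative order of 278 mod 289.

272

The order of 278 must divide φ(289) = φ(17^2) = 17·(17−1) = 272 = 2^4 · 17.
Divisors of 272: 1, 2, 4, 8, 16, 17, 34, 68, 136, 272.
Evaluate successive powers at the divisors of 272:
278^1 ≡ 278
278^2 ≡ 121
278^4 ≡ 191
278^8 ≡ 67
278^16 ≡ 154
278^17 ≡ 40
278^34 ≡ 155
278^68 ≡ 38
278^136 ≡ 288
278^272 ≡ 1
The smallest such exponent is 272, so the order of 278 is 272.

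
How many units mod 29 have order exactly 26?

0

φ(29) = 29 − 1 = 28 = 2^2 · 7.
(Z/29Z)^× is cyclic (|G| = 28); a cyclic group of order m has exactly φ(d) elements of each order d | m, and none otherwise.
Here 28 is not a multiple of 26, so there are no elements of order 26.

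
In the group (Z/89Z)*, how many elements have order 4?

φ(89) = 89 − 1 = 88 = 2^3 · 11.
In a cyclic group of order 88, there are φ(d) elements of order d for each divisor d of 88, and zero for non-divisors.
4 = 2^2 divides 88, and φ(4) = 2.

2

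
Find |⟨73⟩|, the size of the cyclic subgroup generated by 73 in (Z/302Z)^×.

50

By Lagrange's theorem, ord_302(73) divides φ(302) = φ(2)·φ(151) = 1·150 = 150 = 2 · 3 · 5^2.
Divisors of 150: 1, 2, 3, 5, 6, 10, 15, 25, 30, 50, 75, 150.
Compute 73^d (mod 302) for the divisors d until we hit 1:
73^1 ≡ 73 (mod 302)
73^2 ≡ 195 (mod 302)
73^3 ≡ 41 (mod 302)
73^5 ≡ 143 (mod 302)
73^6 ≡ 171 (mod 302)
73^10 ≡ 215 (mod 302)
73^15 ≡ 243 (mod 302)
73^25 ≡ 301 (mod 302)
73^30 ≡ 159 (mod 302)
73^50 ≡ 1 (mod 302) ✓
The smallest such exponent is 50, so the order of 73 is 50.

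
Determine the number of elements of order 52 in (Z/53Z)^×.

24

φ(53) = 53 − 1 = 52 = 2^2 · 13.
In a cyclic group of order 52, there are φ(d) elements of order d for each divisor d of 52, and zero for non-divisors.
52 = 2^2 · 13 divides 52, and φ(52) = 24.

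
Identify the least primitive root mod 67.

2

φ(67) = 67 − 1 = 66 = 2 · 3 · 11.
g is a primitive root iff g^(66/q) ≢ 1 (mod 67) for each prime q ∈ {2, 3, 11}.
g = 2: 2^33 ≡ 66; 2^22 ≡ 37; 2^6 ≡ 64 — none is 1, so 2 is a primitive root.
Hence the least primitive root of 67 is 2.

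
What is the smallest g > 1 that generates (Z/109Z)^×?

φ(109) = 109 − 1 = 108 = 2^2 · 3^3.
g is a primitive root iff g^(108/q) ≢ 1 (mod 109) for each prime q ∈ {2, 3}.
g = 2: 2^54 ≡ 108; 2^36 ≡ 1 — hits 1, so not a primitive root.
g = 3: 3^54 ≡ 1 — hits 1, so not a primitive root.
g = 4: 4^54 ≡ 1 — hits 1, so not a primitive root.
g = 5: 5^54 ≡ 1 — hits 1, so not a primitive root.
g = 6: 6^54 ≡ 108; 6^36 ≡ 63 — none is 1, so 6 is a primitive root.
Hence the least primitive root of 109 is 6.

6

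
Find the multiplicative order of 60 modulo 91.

12

By Lagrange's theorem, ord_91(60) divides φ(91) = φ(7·13) = (7−1)·(13−1) = 6·12 = 72 = 2^3 · 3^2.
Divisors of 72: 1, 2, 3, 4, 6, 8, 9, 12, 18, 24, 36, 72.
Test each divisor d:
60^1 ≡ 60
60^2 ≡ 51
60^3 ≡ 57
60^4 ≡ 53
60^6 ≡ 64
60^8 ≡ 79
60^9 ≡ 8
60^12 ≡ 1
The smallest such exponent is 12, so the order of 60 is 12.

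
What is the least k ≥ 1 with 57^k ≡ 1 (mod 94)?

46

By Lagrange's theorem, ord_94(57) divides φ(94) = φ(2)·φ(47) = 1·46 = 46 = 2 · 23.
Divisors of 46: 1, 2, 23, 46.
Test each divisor d:
57^1 ≡ 57 (mod 94)
57^2 ≡ 53 (mod 94)
57^23 ≡ 93 (mod 94)
57^46 ≡ 1 (mod 94) ✓
So ord_94(57) = 46.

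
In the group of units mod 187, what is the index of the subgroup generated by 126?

2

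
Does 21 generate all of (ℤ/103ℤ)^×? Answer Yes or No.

Yes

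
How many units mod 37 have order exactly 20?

0

φ(37) = 37 − 1 = 36 = 2^2 · 3^2.
In a cyclic group of order 36, there are φ(d) elements of order d for each divisor d of 36, and zero for non-divisors.
Here 36 is not a multiple of 20, so there are no elements of order 20.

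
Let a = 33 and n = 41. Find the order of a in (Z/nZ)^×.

The order of 33 must divide φ(41) = 41 − 1 = 40 = 2^3 · 5.
Divisors of 40: 1, 2, 4, 5, 8, 10, 20, 40.
Compute 33^d (mod 41) for the divisors d until we hit 1:
33^1 ≡ 33 (mod 41)
33^2 ≡ 23 (mod 41)
33^4 ≡ 37 (mod 41)
33^5 ≡ 32 (mod 41)
33^8 ≡ 16 (mod 41)
33^10 ≡ 40 (mod 41)
33^20 ≡ 1 (mod 41) ✓
Therefore the multiplicative order of 33 modulo 41 is 20.

20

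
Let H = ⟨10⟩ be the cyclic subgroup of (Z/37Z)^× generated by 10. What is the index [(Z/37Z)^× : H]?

12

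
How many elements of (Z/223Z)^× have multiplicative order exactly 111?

72

φ(223) = 223 − 1 = 222 = 2 · 3 · 37.
In a cyclic group of order 222, there are φ(d) elements of order d for each divisor d of 222, and zero for non-divisors.
111 = 3 · 37 divides 222, and φ(111) = 72.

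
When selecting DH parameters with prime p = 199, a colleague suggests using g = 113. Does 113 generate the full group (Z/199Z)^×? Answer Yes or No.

Yes

φ(199) = 199 − 1 = 198 = 2 · 3^2 · 11.
Test 113^(198/q) mod 199 for each prime factor q of 198:
113^99 ≡ 198 (mod 199)  [q = 2: ≢ 1 ✓]
113^66 ≡ 92 (mod 199)  [q = 3: ≢ 1 ✓]
113^18 ≡ 61 (mod 199)  [q = 11: ≢ 1 ✓]
None equal 1, so ord_199(113) = 198: 113 is a primitive root.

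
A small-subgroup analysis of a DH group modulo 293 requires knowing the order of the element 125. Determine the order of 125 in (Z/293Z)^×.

292

ord(125) | φ(293) = 293 − 1 = 292 = 2^2 · 73.
Divisors of 292: 1, 2, 4, 73, 146, 292.
Compute 125^d (mod 293) for the divisors d until we hit 1:
125^1 ≡ 125 (mod 293)
125^2 ≡ 96 (mod 293)
125^4 ≡ 133 (mod 293)
125^73 ≡ 155 (mod 293)
125^146 ≡ 292 (mod 293)
125^292 ≡ 1 (mod 293) ✓
Hence ord(125) = 292.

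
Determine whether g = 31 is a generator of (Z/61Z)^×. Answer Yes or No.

φ(61) = 61 − 1 = 60 = 2^2 · 3 · 5.
An element g generates (Z/61Z)^× iff g^(60/q) ≢ 1 (mod 61) for each prime q ∈ {2, 3, 5}.
31^30 ≡ 60 (mod 61)  [q = 2: ≢ 1 ✓]
31^20 ≡ 13 (mod 61)  [q = 3: ≢ 1 ✓]
31^12 ≡ 34 (mod 61)  [q = 5: ≢ 1 ✓]
All checks pass, so 31 has order 60 and is a primitive root modulo 61.

Yes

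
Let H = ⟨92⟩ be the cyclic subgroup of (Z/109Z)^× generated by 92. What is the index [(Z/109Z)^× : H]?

By Lagrange's theorem, ord_109(92) divides φ(109) = 109 − 1 = 108 = 2^2 · 3^3.
Divisors of 108: 1, 2, 3, 4, 6, 9, 12, 18, 27, 36, 54, 108.
Check 92^d mod 109 for each divisor in increasing order:
92^1 ≡ 92 (mod 109)
92^2 ≡ 71 (mod 109)
92^3 ≡ 101 (mod 109)
92^4 ≡ 27 (mod 109)
92^6 ≡ 64 (mod 109)
92^9 ≡ 33 (mod 109)
92^12 ≡ 63 (mod 109)
92^18 ≡ 108 (mod 109)
92^27 ≡ 76 (mod 109)
92^36 ≡ 1 (mod 109) ✓
Thus |⟨92⟩| = ord(92) = 36.
Index = |(Z/109Z)^×| / |⟨92⟩| = 108 / 36 = 3.

3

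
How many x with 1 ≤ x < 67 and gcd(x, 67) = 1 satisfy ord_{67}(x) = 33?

φ(67) = 67 − 1 = 66 = 2 · 3 · 11.
In a cyclic group of order 66, there are φ(d) elements of order d for each divisor d of 66, and zero for non-divisors.
33 = 3 · 11 divides 66, and φ(33) = 20.

20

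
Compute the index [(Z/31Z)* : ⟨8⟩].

ord(8) | φ(31) = 31 − 1 = 30 = 2 · 3 · 5.
Divisors of 30: 1, 2, 3, 5, 6, 10, 15, 30.
Check 8^d mod 31 for each divisor in increasing order:
8^1 ≡ 8
8^2 ≡ 2
8^3 ≡ 16
8^5 ≡ 1
The order of 8 is 5, so the subgroup it generates has 5 elements.
[(Z/31Z)^× : ⟨8⟩] = 30/5 = 6.

6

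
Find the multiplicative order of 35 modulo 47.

46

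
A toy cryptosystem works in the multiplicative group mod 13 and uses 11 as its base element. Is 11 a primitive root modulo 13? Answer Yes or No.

Yes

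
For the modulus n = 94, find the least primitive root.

φ(94) = φ(2)·φ(47) = 1·46 = 46 = 2 · 23.
Test candidates g = 2, 3, … against the prime factors q ∈ {2, 23} of φ(94): g is a generator iff g^(46/q) ≢ 1 for every such q.
g = 2: gcd(2, 94) = 2 > 1, not a unit — skip.
g = 3: 3^23 ≡ 1 — hits 1, so not a primitive root.
g = 4: gcd(4, 94) = 2 > 1, not a unit — skip.
g = 5: 5^23 ≡ 93; 5^2 ≡ 25 — none is 1, so 5 is a primitive root.
Hence the least primitive root of 94 is 5.

5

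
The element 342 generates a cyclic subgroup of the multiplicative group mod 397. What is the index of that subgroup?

3

ord(342) | φ(397) = 397 − 1 = 396 = 2^2 · 3^2 · 11.
Divisors of 396: 1, 2, 3, 4, 6, 9, 11, 12, 18, 22, 33, 36, 44, 66, 99, 132, 198, 396.
Check 342^d mod 397 for each divisor in increasing order:
342^1 ≡ 342 (mod 397)
342^2 ≡ 246 (mod 397)
342^3 ≡ 365 (mod 397)
342^4 ≡ 172 (mod 397)
342^6 ≡ 230 (mod 397)
342^9 ≡ 183 (mod 397)
342^11 ≡ 157 (mod 397)
342^12 ≡ 99 (mod 397)
342^18 ≡ 141 (mod 397)
342^22 ≡ 35 (mod 397)
342^33 ≡ 334 (mod 397)
342^36 ≡ 31 (mod 397)
342^44 ≡ 34 (mod 397)
342^66 ≡ 396 (mod 397)
342^99 ≡ 63 (mod 397)
342^132 ≡ 1 (mod 397) ✓
The order of 342 is 132, so the subgroup it generates has 132 elements.
The index is φ(397) / ord(342) = 396 / 132 = 3.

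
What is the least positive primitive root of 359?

7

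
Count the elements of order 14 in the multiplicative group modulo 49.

6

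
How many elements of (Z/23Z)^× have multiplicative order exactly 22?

10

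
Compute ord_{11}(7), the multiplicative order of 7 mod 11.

By Lagrange's theorem, ord_11(7) divides φ(11) = 11 − 1 = 10 = 2 · 5.
Divisors of 10: 1, 2, 5, 10.
Compute 7^d (mod 11) for the divisors d until we hit 1:
7^1 ≡ 7 (mod 11)
7^2 ≡ 5 (mod 11)
7^5 ≡ 10 (mod 11)
7^10 ≡ 1 (mod 11) ✓
Hence ord(7) = 10.

10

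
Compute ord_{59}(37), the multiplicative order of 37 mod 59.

The order of 37 must divide φ(59) = 59 − 1 = 58 = 2 · 29.
Divisors of 58: 1, 2, 29, 58.
Compute 37^d (mod 59) for the divisors d until we hit 1:
37^1 ≡ 37 (mod 59)
37^2 ≡ 12 (mod 59)
37^29 ≡ 58 (mod 59)
37^58 ≡ 1 (mod 59) ✓
Hence ord(37) = 58.

58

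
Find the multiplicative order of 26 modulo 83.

41

ord(26) | φ(83) = 83 − 1 = 82 = 2 · 41.
Divisors of 82: 1, 2, 41, 82.
Test each divisor d:
26^1 ≡ 26 (mod 83)
26^2 ≡ 12 (mod 83)
26^41 ≡ 1 (mod 83) ✓
Hence ord(26) = 41.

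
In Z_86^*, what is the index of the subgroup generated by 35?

ord(35) | φ(86) = φ(2)·φ(43) = 1·42 = 42 = 2 · 3 · 7.
Divisors of 42: 1, 2, 3, 6, 7, 14, 21, 42.
Check 35^d mod 86 for each divisor in increasing order:
35^1 ≡ 35
35^2 ≡ 21
35^3 ≡ 47
35^6 ≡ 59
35^7 ≡ 1
Thus |⟨35⟩| = ord(35) = 7.
[(Z/86Z)^× : ⟨35⟩] = 42/7 = 6.

6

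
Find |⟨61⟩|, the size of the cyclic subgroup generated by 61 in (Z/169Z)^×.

ord(61) | φ(169) = φ(13^2) = 13·(13−1) = 156 = 2^2 · 3 · 13.
Divisors of 156: 1, 2, 3, 4, 6, 12, 13, 26, 39, 52, 78, 156.
Check 61^d mod 169 for each divisor in increasing order:
61^1 ≡ 61
61^2 ≡ 3
61^3 ≡ 14
61^4 ≡ 9
61^6 ≡ 27
61^12 ≡ 53
61^13 ≡ 22
61^26 ≡ 146
61^39 ≡ 1
The smallest such exponent is 39, so the order of 61 is 39.

39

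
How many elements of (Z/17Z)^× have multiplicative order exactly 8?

φ(17) = 17 − 1 = 16 = 2^4.
In a cyclic group of order 16, there are φ(d) elements of order d for each divisor d of 16, and zero for non-divisors.
8 = 2^3 divides 16, and φ(8) = 4.

4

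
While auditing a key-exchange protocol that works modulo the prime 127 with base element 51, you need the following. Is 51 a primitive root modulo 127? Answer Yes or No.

No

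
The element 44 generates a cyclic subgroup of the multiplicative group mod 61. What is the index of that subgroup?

1

The order of 44 must divide φ(61) = 61 − 1 = 60 = 2^2 · 3 · 5.
Divisors of 60: 1, 2, 3, 4, 5, 6, 10, 12, 15, 20, 30, 60.
Evaluate successive powers at the divisors of 60:
44^1 ≡ 44 (mod 61)
44^2 ≡ 45 (mod 61)
44^3 ≡ 28 (mod 61)
44^4 ≡ 12 (mod 61)
44^5 ≡ 40 (mod 61)
44^6 ≡ 52 (mod 61)
44^10 ≡ 14 (mod 61)
44^12 ≡ 20 (mod 61)
44^15 ≡ 11 (mod 61)
44^20 ≡ 13 (mod 61)
44^30 ≡ 60 (mod 61)
44^60 ≡ 1 (mod 61) ✓
The order of 44 is 60, so the subgroup it generates has 60 elements.
[(Z/61Z)^× : ⟨44⟩] = 60/60 = 1.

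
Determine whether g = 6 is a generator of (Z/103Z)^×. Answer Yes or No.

Yes

φ(103) = 103 − 1 = 102 = 2 · 3 · 17.
It suffices to check that the order of 6 is not a proper divisor of 102: compute 6^(102/q) for q ∈ {2, 3, 17}.
6^51 ≡ 102 (mod 103)  [q = 2: ≢ 1 ✓]
6^34 ≡ 46 (mod 103)  [q = 3: ≢ 1 ✓]
6^6 ≡ 100 (mod 103)  [q = 17: ≢ 1 ✓]
None equal 1, so ord_103(6) = 102: 6 is a primitive root.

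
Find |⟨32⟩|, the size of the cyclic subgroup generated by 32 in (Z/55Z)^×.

4

The order of 32 must divide φ(55) = φ(5·11) = (5−1)·(11−1) = 4·10 = 40 = 2^3 · 5.
Divisors of 40: 1, 2, 4, 5, 8, 10, 20, 40.
Check 32^d mod 55 for each divisor in increasing order:
32^1 ≡ 32 (mod 55)
32^2 ≡ 34 (mod 55)
32^4 ≡ 1 (mod 55) ✓
Therefore the multiplicative order of 32 modulo 55 is 4.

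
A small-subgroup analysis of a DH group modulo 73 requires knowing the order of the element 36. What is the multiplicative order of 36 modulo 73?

The order of 36 must divide φ(73) = 73 − 1 = 72 = 2^3 · 3^2.
Divisors of 72: 1, 2, 3, 4, 6, 8, 9, 12, 18, 24, 36, 72.
Test each divisor d:
36^1 ≡ 36 (mod 73)
36^2 ≡ 55 (mod 73)
36^3 ≡ 9 (mod 73)
36^4 ≡ 32 (mod 73)
36^6 ≡ 8 (mod 73)
36^8 ≡ 2 (mod 73)
36^9 ≡ 72 (mod 73)
36^12 ≡ 64 (mod 73)
36^18 ≡ 1 (mod 73) ✓
Therefore the multiplicative order of 36 modulo 73 is 18.

18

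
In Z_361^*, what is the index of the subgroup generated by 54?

ord(54) | φ(361) = φ(19^2) = 19·(19−1) = 342 = 2 · 3^2 · 19.
Divisors of 342: 1, 2, 3, 6, 9, 18, 19, 38, 57, 114, 171, 342.
Check 54^d mod 361 for each divisor in increasing order:
54^1 ≡ 54 (mod 361)
54^2 ≡ 28 (mod 361)
54^3 ≡ 68 (mod 361)
54^6 ≡ 292 (mod 361)
54^9 ≡ 1 (mod 361) ✓
So ord_361(54) = 9, hence |⟨54⟩| = 9.
Index = |(Z/361Z)^×| / |⟨54⟩| = 342 / 9 = 38.

38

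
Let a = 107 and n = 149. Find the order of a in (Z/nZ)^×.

Since 107 ∈ (Z/149Z)^×, its order divides φ(149) = 149 − 1 = 148 = 2^2 · 37.
Divisors of 148: 1, 2, 4, 37, 74, 148.
Check 107^d mod 149 for each divisor in increasing order:
107^1 ≡ 107
107^2 ≡ 125
107^4 ≡ 129
107^37 ≡ 1
So ord_149(107) = 37.

37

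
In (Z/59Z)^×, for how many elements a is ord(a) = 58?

28

φ(59) = 59 − 1 = 58 = 2 · 29.
(Z/59Z)^× is cyclic (|G| = 58); a cyclic group of order m has exactly φ(d) elements of each order d | m, and none otherwise.
58 = 2 · 29 divides 58, and φ(58) = 28.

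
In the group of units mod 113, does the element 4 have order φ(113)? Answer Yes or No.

No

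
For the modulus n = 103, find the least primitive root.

φ(103) = 103 − 1 = 102 = 2 · 3 · 17.
g is a primitive root iff g^(102/q) ≢ 1 (mod 103) for each prime q ∈ {2, 3, 17}.
g = 2: 2^51 ≡ 1 — hits 1, so not a primitive root.
g = 3: 3^51 ≡ 102; 3^34 ≡ 1 — hits 1, so not a primitive root.
g = 4: 4^51 ≡ 1 — hits 1, so not a primitive root.
g = 5: 5^51 ≡ 102; 5^34 ≡ 56; 5^6 ≡ 72 — none is 1, so 5 is a primitive root.
The smallest primitive root modulo 103 is 5.

5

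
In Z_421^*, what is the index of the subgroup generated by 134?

1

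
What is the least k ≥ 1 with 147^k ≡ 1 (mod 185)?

ord(147) | φ(185) = φ(5·37) = (5−1)·(37−1) = 4·36 = 144 = 2^4 · 3^2.
Divisors of 144: 1, 2, 3, 4, 6, 8, 9, 12, 16, 18, 24, 36, 48, 72, 144.
Evaluate successive powers at the divisors of 144:
147^1 ≡ 147 (mod 185)
147^2 ≡ 149 (mod 185)
147^3 ≡ 73 (mod 185)
147^4 ≡ 1 (mod 185) ✓
Therefore the multiplicative order of 147 modulo 185 is 4.

4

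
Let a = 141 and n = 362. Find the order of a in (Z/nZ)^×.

60

ord(141) | φ(362) = φ(2)·φ(181) = 1·180 = 180 = 2^2 · 3^2 · 5.
Divisors of 180: 1, 2, 3, 4, 5, 6, 9, 10, 12, 15, 18, 20, 30, 36, 45, 60, 90, 180.
Check 141^d mod 362 for each divisor in increasing order:
141^1 ≡ 141 (mod 362)
141^2 ≡ 333 (mod 362)
141^3 ≡ 255 (mod 362)
141^4 ≡ 117 (mod 362)
141^5 ≡ 207 (mod 362)
141^6 ≡ 227 (mod 362)
141^9 ≡ 327 (mod 362)
141^10 ≡ 133 (mod 362)
141^12 ≡ 125 (mod 362)
141^15 ≡ 19 (mod 362)
141^18 ≡ 139 (mod 362)
141^20 ≡ 313 (mod 362)
141^30 ≡ 361 (mod 362)
141^36 ≡ 135 (mod 362)
141^45 ≡ 343 (mod 362)
141^60 ≡ 1 (mod 362) ✓
Therefore the multiplicative order of 141 modulo 362 is 60.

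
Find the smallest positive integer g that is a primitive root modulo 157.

5

φ(157) = 157 − 1 = 156 = 2^2 · 3 · 13.
g is a primitive root iff g^(156/q) ≢ 1 (mod 157) for each prime q ∈ {2, 3, 13}.
g = 2: 2^78 ≡ 156; 2^52 ≡ 1 — hits 1, so not a primitive root.
g = 3: 3^78 ≡ 1 — hits 1, so not a primitive root.
g = 4: 4^78 ≡ 1 — hits 1, so not a primitive root.
g = 5: 5^78 ≡ 156; 5^52 ≡ 12; 5^12 ≡ 130 — none is 1, so 5 is a primitive root.
Hence the least primitive root of 157 is 5.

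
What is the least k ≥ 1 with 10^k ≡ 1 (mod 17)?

16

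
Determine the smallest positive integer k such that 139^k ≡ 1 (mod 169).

39

ord(139) | φ(169) = φ(13^2) = 13·(13−1) = 156 = 2^2 · 3 · 13.
Divisors of 156: 1, 2, 3, 4, 6, 12, 13, 26, 39, 52, 78, 156.
Evaluate successive powers at the divisors of 156:
139^1 ≡ 139 (mod 169)
139^2 ≡ 55 (mod 169)
139^3 ≡ 40 (mod 169)
139^4 ≡ 152 (mod 169)
139^6 ≡ 79 (mod 169)
139^12 ≡ 157 (mod 169)
139^13 ≡ 22 (mod 169)
139^26 ≡ 146 (mod 169)
139^39 ≡ 1 (mod 169) ✓
Hence ord(139) = 39.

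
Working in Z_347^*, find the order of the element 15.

346

The order of 15 must divide φ(347) = 347 − 1 = 346 = 2 · 173.
Divisors of 346: 1, 2, 173, 346.
Compute 15^d (mod 347) for the divisors d until we hit 1:
15^1 ≡ 15
15^2 ≡ 225
15^173 ≡ 346
15^346 ≡ 1
Hence ord(15) = 346.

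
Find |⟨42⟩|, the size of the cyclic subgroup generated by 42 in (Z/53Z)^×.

13

Since 42 ∈ (Z/53Z)^×, its order divides φ(53) = 53 − 1 = 52 = 2^2 · 13.
Divisors of 52: 1, 2, 4, 13, 26, 52.
Check 42^d mod 53 for each divisor in increasing order:
42^1 ≡ 42 (mod 53)
42^2 ≡ 15 (mod 53)
42^4 ≡ 13 (mod 53)
42^13 ≡ 1 (mod 53) ✓
Hence ord(42) = 13.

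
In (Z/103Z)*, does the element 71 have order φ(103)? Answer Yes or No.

φ(103) = 103 − 1 = 102 = 2 · 3 · 17.
An element g generates (Z/103Z)^× iff g^(102/q) ≢ 1 (mod 103) for each prime q ∈ {2, 3, 17}.
71^51 ≡ 102 (mod 103)  [q = 2: ≢ 1 ✓]
71^34 ≡ 56 (mod 103)  [q = 3: ≢ 1 ✓]
71^6 ≡ 93 (mod 103)  [q = 17: ≢ 1 ✓]
None equal 1, so ord_103(71) = 102: 71 is a primitive root.

Yes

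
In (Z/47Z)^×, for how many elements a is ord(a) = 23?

φ(47) = 47 − 1 = 46 = 2 · 23.
(Z/47Z)^× is cyclic (|G| = 46); a cyclic group of order m has exactly φ(d) elements of each order d | m, and none otherwise.
23 | 46, and φ(23) = 23 − 1 = 22.

22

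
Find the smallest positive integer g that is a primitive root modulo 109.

6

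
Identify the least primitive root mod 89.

3

φ(89) = 89 − 1 = 88 = 2^3 · 11.
Test candidates g = 2, 3, … against the prime factors q ∈ {2, 11} of φ(89): g is a generator iff g^(88/q) ≢ 1 for every such q.
g = 2: 2^44 ≡ 1 — hits 1, so not a primitive root.
g = 3: 3^44 ≡ 88; 3^8 ≡ 64 — none is 1, so 3 is a primitive root.
The smallest primitive root modulo 89 is 3.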